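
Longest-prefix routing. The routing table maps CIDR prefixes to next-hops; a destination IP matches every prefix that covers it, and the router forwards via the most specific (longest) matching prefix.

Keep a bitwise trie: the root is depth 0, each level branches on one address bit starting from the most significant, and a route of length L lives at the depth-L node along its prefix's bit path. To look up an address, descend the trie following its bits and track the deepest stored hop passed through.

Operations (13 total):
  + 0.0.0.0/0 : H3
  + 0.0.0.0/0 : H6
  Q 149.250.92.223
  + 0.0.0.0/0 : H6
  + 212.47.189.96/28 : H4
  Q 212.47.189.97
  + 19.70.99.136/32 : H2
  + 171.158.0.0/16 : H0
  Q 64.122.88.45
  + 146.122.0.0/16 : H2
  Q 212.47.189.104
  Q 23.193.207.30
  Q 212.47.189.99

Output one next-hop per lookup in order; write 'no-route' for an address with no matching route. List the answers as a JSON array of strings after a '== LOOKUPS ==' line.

Process each operation:
  add 0.0.0.0/0 -> H3 at depth 0
  add 0.0.0.0/0 -> H6 at depth 0
  lookup 149.250.92.223: bits ε walk d0:H6 -> H6
  add 0.0.0.0/0 -> H6 at depth 0
  add 212.47.189.96/28 -> H4 at depth 28
  lookup 212.47.189.97: bits 1101010000101111101111010110 walk d0:H6→d1:-→d2:-→d3:-→d4:-→d5:-→d6:-→d7:-→d8:-→d9:-→d10:-→d11:-→d12:-→d13:-→d14:-→d15:-→d16:-→d17:-→d18:-→d19:-→d20:-→d21:-→d22:-→d23:-→d24:-→d25:-→d26:-→d27:-→d28:H4 -> H4
  add 19.70.99.136/32 -> H2 at depth 32
  add 171.158.0.0/16 -> H0 at depth 16
  lookup 64.122.88.45: bits 0 walk d0:H6→d1:- -> H6
  add 146.122.0.0/16 -> H2 at depth 16
  lookup 212.47.189.104: bits 1101010000101111101111010110 walk d0:H6→d1:-→d2:-→d3:-→d4:-→d5:-→d6:-→d7:-→d8:-→d9:-→d10:-→d11:-→d12:-→d13:-→d14:-→d15:-→d16:-→d17:-→d18:-→d19:-→d20:-→d21:-→d22:-→d23:-→d24:-→d25:-→d26:-→d27:-→d28:H4 -> H4
  lookup 23.193.207.30: bits 00010 walk d0:H6→d1:-→d2:-→d3:-→d4:-→d5:- -> H6
  lookup 212.47.189.99: bits 1101010000101111101111010110 walk d0:H6→d1:-→d2:-→d3:-→d4:-→d5:-→d6:-→d7:-→d8:-→d9:-→d10:-→d11:-→d12:-→d13:-→d14:-→d15:-→d16:-→d17:-→d18:-→d19:-→d20:-→d21:-→d22:-→d23:-→d24:-→d25:-→d26:-→d27:-→d28:H4 -> H4

== LOOKUPS ==
["H6","H4","H6","H4","H6","H4"]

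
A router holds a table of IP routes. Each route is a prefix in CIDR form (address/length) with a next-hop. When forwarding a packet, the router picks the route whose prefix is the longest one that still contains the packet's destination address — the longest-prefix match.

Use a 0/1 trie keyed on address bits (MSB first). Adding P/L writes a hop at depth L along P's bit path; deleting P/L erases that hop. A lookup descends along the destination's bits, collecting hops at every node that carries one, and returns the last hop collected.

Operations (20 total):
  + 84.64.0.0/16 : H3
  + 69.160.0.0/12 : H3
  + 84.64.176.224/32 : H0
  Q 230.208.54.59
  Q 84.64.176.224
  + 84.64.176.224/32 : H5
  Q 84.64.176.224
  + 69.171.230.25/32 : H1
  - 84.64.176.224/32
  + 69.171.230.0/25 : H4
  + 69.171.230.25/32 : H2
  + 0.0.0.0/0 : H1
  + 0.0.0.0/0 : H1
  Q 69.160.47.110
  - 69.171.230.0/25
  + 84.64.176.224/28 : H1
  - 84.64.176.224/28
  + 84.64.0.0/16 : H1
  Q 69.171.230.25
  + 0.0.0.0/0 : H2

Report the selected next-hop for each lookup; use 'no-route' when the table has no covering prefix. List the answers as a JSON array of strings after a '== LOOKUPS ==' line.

Apply in order:
  + 84.64.0.0/16 (H3) depth=16
  + 69.160.0.0/12 (H3) depth=12
  + 84.64.176.224/32 (H0) depth=32
  ? 230.208.54.59  path d0:-  best=no-route
  ? 84.64.176.224  path d0:-→d1:-→d2:-→d3:-→d4:-→d5:-→d6:-→d7:-→d8:-→d9:-→d10:-→d11:-→d12:-→d13:-→d14:-→d15:-→d16:H3→d17:-→d18:-→d19:-→d20:-→d21:-→d22:-→d23:-→d24:-→d25:-→d26:-→d27:-→d28:-→d29:-→d30:-→d31:-→d32:H0  best=H0
  + 84.64.176.224/32 (H5) depth=32
  ? 84.64.176.224  path d0:-→d1:-→d2:-→d3:-→d4:-→d5:-→d6:-→d7:-→d8:-→d9:-→d10:-→d11:-→d12:-→d13:-→d14:-→d15:-→d16:H3→d17:-→d18:-→d19:-→d20:-→d21:-→d22:-→d23:-→d24:-→d25:-→d26:-→d27:-→d28:-→d29:-→d30:-→d31:-→d32:H5  best=H5
  + 69.171.230.25/32 (H1) depth=32
  del 84.64.176.224/32 (clear depth 32)
  + 69.171.230.0/25 (H4) depth=25
  + 69.171.230.25/32 (H2) depth=32
  + 0.0.0.0/0 (H1) depth=0
  + 0.0.0.0/0 (H1) depth=0
  ? 69.160.47.110  path d0:H1→d1:-→d2:-→d3:-→d4:-→d5:-→d6:-→d7:-→d8:-→d9:-→d10:-→d11:-→d12:H3  best=H3
  del 69.171.230.0/25 (clear depth 25)
  + 84.64.176.224/28 (H1) depth=28
  del 84.64.176.224/28 (clear depth 28)
  + 84.64.0.0/16 (H1) depth=16
  ? 69.171.230.25  path d0:H1→d1:-→d2:-→d3:-→d4:-→d5:-→d6:-→d7:-→d8:-→d9:-→d10:-→d11:-→d12:H3→d13:-→d14:-→d15:-→d16:-→d17:-→d18:-→d19:-→d20:-→d21:-→d22:-→d23:-→d24:-→d25:-→d26:-→d27:-→d28:-→d29:-→d30:-→d31:-→d32:H2  best=H2
  + 0.0.0.0/0 (H2) depth=0

== LOOKUPS ==
["no-route","H0","H5","H3","H2"]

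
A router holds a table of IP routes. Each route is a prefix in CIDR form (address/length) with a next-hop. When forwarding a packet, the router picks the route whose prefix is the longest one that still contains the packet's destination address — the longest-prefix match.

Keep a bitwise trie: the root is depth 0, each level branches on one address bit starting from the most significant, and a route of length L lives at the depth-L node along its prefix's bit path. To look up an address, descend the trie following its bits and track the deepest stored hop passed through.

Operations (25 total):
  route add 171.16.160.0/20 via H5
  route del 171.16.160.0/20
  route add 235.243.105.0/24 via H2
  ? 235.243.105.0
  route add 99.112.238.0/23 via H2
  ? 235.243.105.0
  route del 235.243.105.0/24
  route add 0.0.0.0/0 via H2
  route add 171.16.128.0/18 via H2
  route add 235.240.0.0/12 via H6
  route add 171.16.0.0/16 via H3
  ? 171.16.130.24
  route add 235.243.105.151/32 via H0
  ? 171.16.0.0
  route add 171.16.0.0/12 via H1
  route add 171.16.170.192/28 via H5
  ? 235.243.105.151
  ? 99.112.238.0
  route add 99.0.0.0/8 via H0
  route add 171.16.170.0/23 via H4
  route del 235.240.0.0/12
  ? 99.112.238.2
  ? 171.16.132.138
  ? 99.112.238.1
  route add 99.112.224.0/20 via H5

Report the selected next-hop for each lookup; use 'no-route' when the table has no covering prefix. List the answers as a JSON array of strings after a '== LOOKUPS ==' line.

Trace:
  add 171.16.160.0/20 -> H5 at depth 20
  del 171.16.160.0/20 (clear depth 20)
  add 235.243.105.0/24 -> H2 at depth 24
  lookup 235.243.105.0: bits 111010111111001101101001 walk d0:-→d1:-→d2:-→d3:-→d4:-→d5:-→d6:-→d7:-→d8:-→d9:-→d10:-→d11:-→d12:-→d13:-→d14:-→d15:-→d16:-→d17:-→d18:-→d19:-→d20:-→d21:-→d22:-→d23:-→d24:H2 -> H2
  add 99.112.238.0/23 -> H2 at depth 23
  lookup 235.243.105.0: bits 111010111111001101101001 walk d0:-→d1:-→d2:-→d3:-→d4:-→d5:-→d6:-→d7:-→d8:-→d9:-→d10:-→d11:-→d12:-→d13:-→d14:-→d15:-→d16:-→d17:-→d18:-→d19:-→d20:-→d21:-→d22:-→d23:-→d24:H2 -> H2
  del 235.243.105.0/24 (clear depth 24)
  add 0.0.0.0/0 -> H2 at depth 0
  add 171.16.128.0/18 -> H2 at depth 18
  add 235.240.0.0/12 -> H6 at depth 12
  add 171.16.0.0/16 -> H3 at depth 16
  lookup 171.16.130.24: bits 101010110001000010 walk d0:H2→d1:-→d2:-→d3:-→d4:-→d5:-→d6:-→d7:-→d8:-→d9:-→d10:-→d11:-→d12:-→d13:-→d14:-→d15:-→d16:H3→d17:-→d18:H2 -> H2
  add 235.243.105.151/32 -> H0 at depth 32
  lookup 171.16.0.0: bits 1010101100010000 walk d0:H2→d1:-→d2:-→d3:-→d4:-→d5:-→d6:-→d7:-→d8:-→d9:-→d10:-→d11:-→d12:-→d13:-→d14:-→d15:-→d16:H3 -> H3
  add 171.16.0.0/12 -> H1 at depth 12
  add 171.16.170.192/28 -> H5 at depth 28
  lookup 235.243.105.151: bits 11101011111100110110100110010111 walk d0:H2→d1:-→d2:-→d3:-→d4:-→d5:-→d6:-→d7:-→d8:-→d9:-→d10:-→d11:-→d12:H6→d13:-→d14:-→d15:-→d16:-→d17:-→d18:-→d19:-→d20:-→d21:-→d22:-→d23:-→d24:-→d25:-→d26:-→d27:-→d28:-→d29:-→d30:-→d31:-→d32:H0 -> H0
  lookup 99.112.238.0: bits 01100011011100001110111 walk d0:H2→d1:-→d2:-→d3:-→d4:-→d5:-→d6:-→d7:-→d8:-→d9:-→d10:-→d11:-→d12:-→d13:-→d14:-→d15:-→d16:-→d17:-→d18:-→d19:-→d20:-→d21:-→d22:-→d23:H2 -> H2
  add 99.0.0.0/8 -> H0 at depth 8
  add 171.16.170.0/23 -> H4 at depth 23
  del 235.240.0.0/12 (clear depth 12)
  lookup 99.112.238.2: bits 01100011011100001110111 walk d0:H2→d1:-→d2:-→d3:-→d4:-→d5:-→d6:-→d7:-→d8:H0→d9:-→d10:-→d11:-→d12:-→d13:-→d14:-→d15:-→d16:-→d17:-→d18:-→d19:-→d20:-→d21:-→d22:-→d23:H2 -> H2
  lookup 171.16.132.138: bits 101010110001000010 walk d0:H2→d1:-→d2:-→d3:-→d4:-→d5:-→d6:-→d7:-→d8:-→d9:-→d10:-→d11:-→d12:H1→d13:-→d14:-→d15:-→d16:H3→d17:-→d18:H2 -> H2
  lookup 99.112.238.1: bits 01100011011100001110111 walk d0:H2→d1:-→d2:-→d3:-→d4:-→d5:-→d6:-→d7:-→d8:H0→d9:-→d10:-→d11:-→d12:-→d13:-→d14:-→d15:-→d16:-→d17:-→d18:-→d19:-→d20:-→d21:-→d22:-→d23:H2 -> H2
  add 99.112.224.0/20 -> H5 at depth 20

== LOOKUPS ==
["H2","H2","H2","H3","H0","H2","H2","H2","H2"]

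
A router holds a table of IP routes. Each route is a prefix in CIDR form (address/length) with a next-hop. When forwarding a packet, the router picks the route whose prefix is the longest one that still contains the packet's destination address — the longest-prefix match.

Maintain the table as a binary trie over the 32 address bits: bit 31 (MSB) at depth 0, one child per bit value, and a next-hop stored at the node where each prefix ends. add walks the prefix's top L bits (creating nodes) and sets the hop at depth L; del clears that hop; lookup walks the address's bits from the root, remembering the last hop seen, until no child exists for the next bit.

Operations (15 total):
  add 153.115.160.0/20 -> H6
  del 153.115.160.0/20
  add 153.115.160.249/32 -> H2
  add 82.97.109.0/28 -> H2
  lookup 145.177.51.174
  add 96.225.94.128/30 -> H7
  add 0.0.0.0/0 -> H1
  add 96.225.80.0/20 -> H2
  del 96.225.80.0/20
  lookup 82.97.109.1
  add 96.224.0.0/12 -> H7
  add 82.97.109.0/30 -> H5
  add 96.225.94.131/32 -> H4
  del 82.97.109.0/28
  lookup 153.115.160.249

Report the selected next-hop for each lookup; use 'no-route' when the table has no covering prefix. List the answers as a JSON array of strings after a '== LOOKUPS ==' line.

Apply in order:
  + 153.115.160.0/20 (H6) depth=20
  - 153.115.160.0/20 clear@20
  + 153.115.160.249/32 (H2) depth=32
  + 82.97.109.0/28 (H2) depth=28
  ? 145.177.51.174  path d0:-→d1:-→d2:-→d3:-→d4:-  best=no-route
  + 96.225.94.128/30 (H7) depth=30
  + 0.0.0.0/0 (H1) depth=0
  + 96.225.80.0/20 (H2) depth=20
  - 96.225.80.0/20 clear@20
  ? 82.97.109.1  path d0:H1→d1:-→d2:-→d3:-→d4:-→d5:-→d6:-→d7:-→d8:-→d9:-→d10:-→d11:-→d12:-→d13:-→d14:-→d15:-→d16:-→d17:-→d18:-→d19:-→d20:-→d21:-→d22:-→d23:-→d24:-→d25:-→d26:-→d27:-→d28:H2  best=H2
  + 96.224.0.0/12 (H7) depth=12
  + 82.97.109.0/30 (H5) depth=30
  + 96.225.94.131/32 (H4) depth=32
  - 82.97.109.0/28 clear@28
  ? 153.115.160.249  path d0:H1→d1:-→d2:-→d3:-→d4:-→d5:-→d6:-→d7:-→d8:-→d9:-→d10:-→d11:-→d12:-→d13:-→d14:-→d15:-→d16:-→d17:-→d18:-→d19:-→d20:-→d21:-→d22:-→d23:-→d24:-→d25:-→d26:-→d27:-→d28:-→d29:-→d30:-→d31:-→d32:H2  best=H2

== LOOKUPS ==
["no-route","H2","H2"]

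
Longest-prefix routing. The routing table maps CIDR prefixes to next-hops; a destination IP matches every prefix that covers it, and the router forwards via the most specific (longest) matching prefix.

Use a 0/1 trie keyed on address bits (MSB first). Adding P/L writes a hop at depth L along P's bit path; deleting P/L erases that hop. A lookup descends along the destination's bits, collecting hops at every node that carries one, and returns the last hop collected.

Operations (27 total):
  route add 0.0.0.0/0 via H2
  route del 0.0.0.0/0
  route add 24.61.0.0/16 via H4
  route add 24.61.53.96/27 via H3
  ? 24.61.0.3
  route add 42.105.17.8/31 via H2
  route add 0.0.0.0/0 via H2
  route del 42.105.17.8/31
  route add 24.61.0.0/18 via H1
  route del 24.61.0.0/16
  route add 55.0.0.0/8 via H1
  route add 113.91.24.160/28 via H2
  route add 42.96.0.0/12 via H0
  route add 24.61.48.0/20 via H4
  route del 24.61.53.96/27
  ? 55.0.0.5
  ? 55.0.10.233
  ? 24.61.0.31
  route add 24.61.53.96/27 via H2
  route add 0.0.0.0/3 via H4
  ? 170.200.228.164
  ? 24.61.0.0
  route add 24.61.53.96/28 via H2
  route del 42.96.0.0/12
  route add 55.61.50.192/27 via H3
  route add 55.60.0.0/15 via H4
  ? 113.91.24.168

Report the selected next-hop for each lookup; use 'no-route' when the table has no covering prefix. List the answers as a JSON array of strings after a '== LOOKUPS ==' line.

Apply in order:
  add 0.0.0.0/0 -> H2 at depth 0
  del 0.0.0.0/0 (clear depth 0)
  add 24.61.0.0/16 -> H4 at depth 16
  add 24.61.53.96/27 -> H3 at depth 27
  Q 24.61.0.3: descend 000110000011110100 ; hops seen [H4] ; pick H4
  add 42.105.17.8/31 -> H2 at depth 31
  add 0.0.0.0/0 -> H2 at depth 0
  del 42.105.17.8/31 (clear depth 31)
  add 24.61.0.0/18 -> H1 at depth 18
  del 24.61.0.0/16 (clear depth 16)
  add 55.0.0.0/8 -> H1 at depth 8
  add 113.91.24.160/28 -> H2 at depth 28
  add 42.96.0.0/12 -> H0 at depth 12
  add 24.61.48.0/20 -> H4 at depth 20
  del 24.61.53.96/27 (clear depth 27)
  Q 55.0.0.5: descend 00110111 ; hops seen [H2,H1] ; pick H1
  Q 55.0.10.233: descend 00110111 ; hops seen [H2,H1] ; pick H1
  Q 24.61.0.31: descend 000110000011110100 ; hops seen [H2,H1] ; pick H1
  add 24.61.53.96/27 -> H2 at depth 27
  add 0.0.0.0/3 -> H4 at depth 3
  Q 170.200.228.164: descend ε ; hops seen [H2] ; pick H2
  Q 24.61.0.0: descend 000110000011110100 ; hops seen [H2,H4,H1] ; pick H1
  add 24.61.53.96/28 -> H2 at depth 28
  del 42.96.0.0/12 (clear depth 12)
  add 55.61.50.192/27 -> H3 at depth 27
  add 55.60.0.0/15 -> H4 at depth 15
  Q 113.91.24.168: descend 0111000101011011000110001010 ; hops seen [H2,H2] ; pick H2

== LOOKUPS ==
["H4","H1","H1","H1","H2","H1","H2"]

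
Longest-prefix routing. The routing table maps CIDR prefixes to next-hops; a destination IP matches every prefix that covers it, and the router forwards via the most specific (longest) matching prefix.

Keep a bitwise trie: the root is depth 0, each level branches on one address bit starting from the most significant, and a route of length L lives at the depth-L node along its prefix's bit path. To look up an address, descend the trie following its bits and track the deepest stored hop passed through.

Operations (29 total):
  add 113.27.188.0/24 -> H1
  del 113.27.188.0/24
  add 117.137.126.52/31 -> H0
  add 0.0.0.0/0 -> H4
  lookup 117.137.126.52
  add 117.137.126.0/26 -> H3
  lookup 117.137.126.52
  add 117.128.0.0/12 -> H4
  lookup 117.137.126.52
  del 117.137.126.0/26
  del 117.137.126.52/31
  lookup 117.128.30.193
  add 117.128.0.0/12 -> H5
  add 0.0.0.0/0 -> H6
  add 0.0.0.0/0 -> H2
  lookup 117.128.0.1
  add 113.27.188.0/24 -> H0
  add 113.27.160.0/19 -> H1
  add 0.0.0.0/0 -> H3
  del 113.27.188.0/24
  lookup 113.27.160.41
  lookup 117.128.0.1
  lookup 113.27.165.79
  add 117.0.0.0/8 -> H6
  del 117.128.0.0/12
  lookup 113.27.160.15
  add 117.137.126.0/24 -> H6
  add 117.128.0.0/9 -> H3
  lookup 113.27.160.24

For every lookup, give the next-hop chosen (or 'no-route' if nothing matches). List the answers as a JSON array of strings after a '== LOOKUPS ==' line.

Process each operation:
  + 113.27.188.0/24 (H1) depth=24
  - 113.27.188.0/24 clear@24
  + 117.137.126.52/31 (H0) depth=31
  + 0.0.0.0/0 (H4) depth=0
  lookup 117.137.126.52: bits 0111010110001001011111100011010 walk d0:H4→d1:-→d2:-→d3:-→d4:-→d5:-→d6:-→d7:-→d8:-→d9:-→d10:-→d11:-→d12:-→d13:-→d14:-→d15:-→d16:-→d17:-→d18:-→d19:-→d20:-→d21:-→d22:-→d23:-→d24:-→d25:-→d26:-→d27:-→d28:-→d29:-→d30:-→d31:H0 -> H0
  + 117.137.126.0/26 (H3) depth=26
  lookup 117.137.126.52: bits 0111010110001001011111100011010 walk d0:H4→d1:-→d2:-→d3:-→d4:-→d5:-→d6:-→d7:-→d8:-→d9:-→d10:-→d11:-→d12:-→d13:-→d14:-→d15:-→d16:-→d17:-→d18:-→d19:-→d20:-→d21:-→d22:-→d23:-→d24:-→d25:-→d26:H3→d27:-→d28:-→d29:-→d30:-→d31:H0 -> H0
  + 117.128.0.0/12 (H4) depth=12
  lookup 117.137.126.52: bits 0111010110001001011111100011010 walk d0:H4→d1:-→d2:-→d3:-→d4:-→d5:-→d6:-→d7:-→d8:-→d9:-→d10:-→d11:-→d12:H4→d13:-→d14:-→d15:-→d16:-→d17:-→d18:-→d19:-→d20:-→d21:-→d22:-→d23:-→d24:-→d25:-→d26:H3→d27:-→d28:-→d29:-→d30:-→d31:H0 -> H0
  - 117.137.126.0/26 clear@26
  - 117.137.126.52/31 clear@31
  lookup 117.128.30.193: bits 011101011000 walk d0:H4→d1:-→d2:-→d3:-→d4:-→d5:-→d6:-→d7:-→d8:-→d9:-→d10:-→d11:-→d12:H4 -> H4
  + 117.128.0.0/12 (H5) depth=12
  + 0.0.0.0/0 (H6) depth=0
  + 0.0.0.0/0 (H2) depth=0
  lookup 117.128.0.1: bits 011101011000 walk d0:H2→d1:-→d2:-→d3:-→d4:-→d5:-→d6:-→d7:-→d8:-→d9:-→d10:-→d11:-→d12:H5 -> H5
  + 113.27.188.0/24 (H0) depth=24
  + 113.27.160.0/19 (H1) depth=19
  + 0.0.0.0/0 (H3) depth=0
  - 113.27.188.0/24 clear@24
  lookup 113.27.160.41: bits 0111000100011011101 walk d0:H3→d1:-→d2:-→d3:-→d4:-→d5:-→d6:-→d7:-→d8:-→d9:-→d10:-→d11:-→d12:-→d13:-→d14:-→d15:-→d16:-→d17:-→d18:-→d19:H1 -> H1
  lookup 117.128.0.1: bits 011101011000 walk d0:H3→d1:-→d2:-→d3:-→d4:-→d5:-→d6:-→d7:-→d8:-→d9:-→d10:-→d11:-→d12:H5 -> H5
  lookup 113.27.165.79: bits 0111000100011011101 walk d0:H3→d1:-→d2:-→d3:-→d4:-→d5:-→d6:-→d7:-→d8:-→d9:-→d10:-→d11:-→d12:-→d13:-→d14:-→d15:-→d16:-→d17:-→d18:-→d19:H1 -> H1
  + 117.0.0.0/8 (H6) depth=8
  - 117.128.0.0/12 clear@12
  lookup 113.27.160.15: bits 0111000100011011101 walk d0:H3→d1:-→d2:-→d3:-→d4:-→d5:-→d6:-→d7:-→d8:-→d9:-→d10:-→d11:-→d12:-→d13:-→d14:-→d15:-→d16:-→d17:-→d18:-→d19:H1 -> H1
  + 117.137.126.0/24 (H6) depth=24
  + 117.128.0.0/9 (H3) depth=9
  lookup 113.27.160.24: bits 0111000100011011101 walk d0:H3→d1:-→d2:-→d3:-→d4:-→d5:-→d6:-→d7:-→d8:-→d9:-→d10:-→d11:-→d12:-→d13:-→d14:-→d15:-→d16:-→d17:-→d18:-→d19:H1 -> H1

== LOOKUPS ==
["H0","H0","H0","H4","H5","H1","H5","H1","H1","H1"]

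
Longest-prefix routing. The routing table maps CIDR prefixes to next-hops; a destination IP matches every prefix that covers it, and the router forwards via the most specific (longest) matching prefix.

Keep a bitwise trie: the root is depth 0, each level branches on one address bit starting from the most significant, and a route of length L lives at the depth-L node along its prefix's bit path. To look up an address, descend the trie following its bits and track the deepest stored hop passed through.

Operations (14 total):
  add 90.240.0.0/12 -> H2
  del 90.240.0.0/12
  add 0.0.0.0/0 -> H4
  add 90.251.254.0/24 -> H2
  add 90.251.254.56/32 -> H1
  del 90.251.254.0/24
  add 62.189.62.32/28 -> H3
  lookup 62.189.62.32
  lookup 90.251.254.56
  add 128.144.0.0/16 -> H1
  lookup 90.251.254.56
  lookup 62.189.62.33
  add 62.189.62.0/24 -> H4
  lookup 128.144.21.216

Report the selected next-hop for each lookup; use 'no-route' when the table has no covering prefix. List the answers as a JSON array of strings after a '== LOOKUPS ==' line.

Process each operation:
  + 90.240.0.0/12 (H2) depth=12
  - 90.240.0.0/12 clear@12
  + 0.0.0.0/0 (H4) depth=0
  + 90.251.254.0/24 (H2) depth=24
  + 90.251.254.56/32 (H1) depth=32
  - 90.251.254.0/24 clear@24
  + 62.189.62.32/28 (H3) depth=28
  lookup 62.189.62.32: bits 0011111010111101001111100010 walk d0:H4→d1:-→d2:-→d3:-→d4:-→d5:-→d6:-→d7:-→d8:-→d9:-→d10:-→d11:-→d12:-→d13:-→d14:-→d15:-→d16:-→d17:-→d18:-→d19:-→d20:-→d21:-→d22:-→d23:-→d24:-→d25:-→d26:-→d27:-→d28:H3 -> H3
  lookup 90.251.254.56: bits 01011010111110111111111000111000 walk d0:H4→d1:-→d2:-→d3:-→d4:-→d5:-→d6:-→d7:-→d8:-→d9:-→d10:-→d11:-→d12:-→d13:-→d14:-→d15:-→d16:-→d17:-→d18:-→d19:-→d20:-→d21:-→d22:-→d23:-→d24:-→d25:-→d26:-→d27:-→d28:-→d29:-→d30:-→d31:-→d32:H1 -> H1
  + 128.144.0.0/16 (H1) depth=16
  lookup 90.251.254.56: bits 01011010111110111111111000111000 walk d0:H4→d1:-→d2:-→d3:-→d4:-→d5:-→d6:-→d7:-→d8:-→d9:-→d10:-→d11:-→d12:-→d13:-→d14:-→d15:-→d16:-→d17:-→d18:-→d19:-→d20:-→d21:-→d22:-→d23:-→d24:-→d25:-→d26:-→d27:-→d28:-→d29:-→d30:-→d31:-→d32:H1 -> H1
  lookup 62.189.62.33: bits 0011111010111101001111100010 walk d0:H4→d1:-→d2:-→d3:-→d4:-→d5:-→d6:-→d7:-→d8:-→d9:-→d10:-→d11:-→d12:-→d13:-→d14:-→d15:-→d16:-→d17:-→d18:-→d19:-→d20:-→d21:-→d22:-→d23:-→d24:-→d25:-→d26:-→d27:-→d28:H3 -> H3
  + 62.189.62.0/24 (H4) depth=24
  lookup 128.144.21.216: bits 1000000010010000 walk d0:H4→d1:-→d2:-→d3:-→d4:-→d5:-→d6:-→d7:-→d8:-→d9:-→d10:-→d11:-→d12:-→d13:-→d14:-→d15:-→d16:H1 -> H1

== LOOKUPS ==
["H3","H1","H1","H3","H1"]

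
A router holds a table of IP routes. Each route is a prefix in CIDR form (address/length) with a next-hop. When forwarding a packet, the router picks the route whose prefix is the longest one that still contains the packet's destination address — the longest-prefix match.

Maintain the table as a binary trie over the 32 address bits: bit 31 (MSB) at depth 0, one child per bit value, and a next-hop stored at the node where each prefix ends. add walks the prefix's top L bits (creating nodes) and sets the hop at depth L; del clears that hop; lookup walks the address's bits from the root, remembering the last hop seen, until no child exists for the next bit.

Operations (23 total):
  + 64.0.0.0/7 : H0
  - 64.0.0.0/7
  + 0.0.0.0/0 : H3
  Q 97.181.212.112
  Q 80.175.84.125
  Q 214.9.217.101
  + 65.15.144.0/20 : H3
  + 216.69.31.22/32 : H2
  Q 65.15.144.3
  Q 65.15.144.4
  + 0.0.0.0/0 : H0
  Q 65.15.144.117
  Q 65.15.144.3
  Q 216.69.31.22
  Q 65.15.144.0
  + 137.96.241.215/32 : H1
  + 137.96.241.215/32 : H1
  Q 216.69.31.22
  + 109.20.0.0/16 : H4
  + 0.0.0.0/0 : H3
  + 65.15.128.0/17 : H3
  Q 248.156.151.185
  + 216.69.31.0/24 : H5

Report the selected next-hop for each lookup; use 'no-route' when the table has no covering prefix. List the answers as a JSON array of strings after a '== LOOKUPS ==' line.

Apply in order:
  + 64.0.0.0/7 (H0) depth=7
  - 64.0.0.0/7 clear@7
  + 0.0.0.0/0 (H3) depth=0
  lookup 97.181.212.112: bits 01 walk d0:H3→d1:-→d2:- -> H3
  lookup 80.175.84.125: bits 010 walk d0:H3→d1:-→d2:-→d3:- -> H3
  lookup 214.9.217.101: bits ε walk d0:H3 -> H3
  + 65.15.144.0/20 (H3) depth=20
  + 216.69.31.22/32 (H2) depth=32
  lookup 65.15.144.3: bits 01000001000011111001 walk d0:H3→d1:-→d2:-→d3:-→d4:-→d5:-→d6:-→d7:-→d8:-→d9:-→d10:-→d11:-→d12:-→d13:-→d14:-→d15:-→d16:-→d17:-→d18:-→d19:-→d20:H3 -> H3
  lookup 65.15.144.4: bits 01000001000011111001 walk d0:H3→d1:-→d2:-→d3:-→d4:-→d5:-→d6:-→d7:-→d8:-→d9:-→d10:-→d11:-→d12:-→d13:-→d14:-→d15:-→d16:-→d17:-→d18:-→d19:-→d20:H3 -> H3
  + 0.0.0.0/0 (H0) depth=0
  lookup 65.15.144.117: bits 01000001000011111001 walk d0:H0→d1:-→d2:-→d3:-→d4:-→d5:-→d6:-→d7:-→d8:-→d9:-→d10:-→d11:-→d12:-→d13:-→d14:-→d15:-→d16:-→d17:-→d18:-→d19:-→d20:H3 -> H3
  lookup 65.15.144.3: bits 01000001000011111001 walk d0:H0→d1:-→d2:-→d3:-→d4:-→d5:-→d6:-→d7:-→d8:-→d9:-→d10:-→d11:-→d12:-→d13:-→d14:-→d15:-→d16:-→d17:-→d18:-→d19:-→d20:H3 -> H3
  lookup 216.69.31.22: bits 11011000010001010001111100010110 walk d0:H0→d1:-→d2:-→d3:-→d4:-→d5:-→d6:-→d7:-→d8:-→d9:-→d10:-→d11:-→d12:-→d13:-→d14:-→d15:-→d16:-→d17:-→d18:-→d19:-→d20:-→d21:-→d22:-→d23:-→d24:-→d25:-→d26:-→d27:-→d28:-→d29:-→d30:-→d31:-→d32:H2 -> H2
  lookup 65.15.144.0: bits 01000001000011111001 walk d0:H0→d1:-→d2:-→d3:-→d4:-→d5:-→d6:-→d7:-→d8:-→d9:-→d10:-→d11:-→d12:-→d13:-→d14:-→d15:-→d16:-→d17:-→d18:-→d19:-→d20:H3 -> H3
  + 137.96.241.215/32 (H1) depth=32
  + 137.96.241.215/32 (H1) depth=32
  lookup 216.69.31.22: bits 11011000010001010001111100010110 walk d0:H0→d1:-→d2:-→d3:-→d4:-→d5:-→d6:-→d7:-→d8:-→d9:-→d10:-→d11:-→d12:-→d13:-→d14:-→d15:-→d16:-→d17:-→d18:-→d19:-→d20:-→d21:-→d22:-→d23:-→d24:-→d25:-→d26:-→d27:-→d28:-→d29:-→d30:-→d31:-→d32:H2 -> H2
  + 109.20.0.0/16 (H4) depth=16
  + 0.0.0.0/0 (H3) depth=0
  + 65.15.128.0/17 (H3) depth=17
  lookup 248.156.151.185: bits 11 walk d0:H3→d1:-→d2:- -> H3
  + 216.69.31.0/24 (H5) depth=24

== LOOKUPS ==
["H3","H3","H3","H3","H3","H3","H3","H2","H3","H2","H3"]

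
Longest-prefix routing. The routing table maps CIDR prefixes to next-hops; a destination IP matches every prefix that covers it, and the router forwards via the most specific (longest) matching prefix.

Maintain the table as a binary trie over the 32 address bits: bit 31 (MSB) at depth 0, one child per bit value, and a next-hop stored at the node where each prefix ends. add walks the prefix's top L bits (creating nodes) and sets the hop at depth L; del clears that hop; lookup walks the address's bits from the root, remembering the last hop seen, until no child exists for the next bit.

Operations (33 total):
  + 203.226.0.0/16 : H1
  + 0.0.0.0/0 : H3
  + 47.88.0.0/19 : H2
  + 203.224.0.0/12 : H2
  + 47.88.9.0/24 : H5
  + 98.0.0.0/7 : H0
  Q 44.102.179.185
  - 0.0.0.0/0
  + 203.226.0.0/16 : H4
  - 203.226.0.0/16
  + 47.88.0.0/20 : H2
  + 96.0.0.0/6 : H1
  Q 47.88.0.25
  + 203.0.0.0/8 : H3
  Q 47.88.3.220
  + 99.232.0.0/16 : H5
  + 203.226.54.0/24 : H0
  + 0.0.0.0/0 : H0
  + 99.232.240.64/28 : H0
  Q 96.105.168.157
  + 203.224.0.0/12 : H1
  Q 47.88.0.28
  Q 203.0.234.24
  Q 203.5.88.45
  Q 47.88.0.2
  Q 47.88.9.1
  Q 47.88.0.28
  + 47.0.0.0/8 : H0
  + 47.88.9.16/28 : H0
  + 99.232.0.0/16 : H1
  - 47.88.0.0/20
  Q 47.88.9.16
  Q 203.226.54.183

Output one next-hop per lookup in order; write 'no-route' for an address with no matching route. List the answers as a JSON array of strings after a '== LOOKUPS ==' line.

Process each operation:
  + 203.226.0.0/16 (H1) depth=16
  + 0.0.0.0/0 (H3) depth=0
  + 47.88.0.0/19 (H2) depth=19
  + 203.224.0.0/12 (H2) depth=12
  + 47.88.9.0/24 (H5) depth=24
  + 98.0.0.0/7 (H0) depth=7
  ? 44.102.179.185  path d0:H3→d1:-→d2:-→d3:-→d4:-→d5:-→d6:-  best=H3
  del 0.0.0.0/0 (clear depth 0)
  + 203.226.0.0/16 (H4) depth=16
  del 203.226.0.0/16 (clear depth 16)
  + 47.88.0.0/20 (H2) depth=20
  + 96.0.0.0/6 (H1) depth=6
  ? 47.88.0.25  path d0:-→d1:-→d2:-→d3:-→d4:-→d5:-→d6:-→d7:-→d8:-→d9:-→d10:-→d11:-→d12:-→d13:-→d14:-→d15:-→d16:-→d17:-→d18:-→d19:H2→d20:H2  best=H2
  + 203.0.0.0/8 (H3) depth=8
  ? 47.88.3.220  path d0:-→d1:-→d2:-→d3:-→d4:-→d5:-→d6:-→d7:-→d8:-→d9:-→d10:-→d11:-→d12:-→d13:-→d14:-→d15:-→d16:-→d17:-→d18:-→d19:H2→d20:H2  best=H2
  + 99.232.0.0/16 (H5) depth=16
  + 203.226.54.0/24 (H0) depth=24
  + 0.0.0.0/0 (H0) depth=0
  + 99.232.240.64/28 (H0) depth=28
  ? 96.105.168.157  path d0:H0→d1:-→d2:-→d3:-→d4:-→d5:-→d6:H1  best=H1
  + 203.224.0.0/12 (H1) depth=12
  ? 47.88.0.28  path d0:H0→d1:-→d2:-→d3:-→d4:-→d5:-→d6:-→d7:-→d8:-→d9:-→d10:-→d11:-→d12:-→d13:-→d14:-→d15:-→d16:-→d17:-→d18:-→d19:H2→d20:H2  best=H2
  ? 203.0.234.24  path d0:H0→d1:-→d2:-→d3:-→d4:-→d5:-→d6:-→d7:-→d8:H3  best=H3
  ? 203.5.88.45  path d0:H0→d1:-→d2:-→d3:-→d4:-→d5:-→d6:-→d7:-→d8:H3  best=H3
  ? 47.88.0.2  path d0:H0→d1:-→d2:-→d3:-→d4:-→d5:-→d6:-→d7:-→d8:-→d9:-→d10:-→d11:-→d12:-→d13:-→d14:-→d15:-→d16:-→d17:-→d18:-→d19:H2→d20:H2  best=H2
  ? 47.88.9.1  path d0:H0→d1:-→d2:-→d3:-→d4:-→d5:-→d6:-→d7:-→d8:-→d9:-→d10:-→d11:-→d12:-→d13:-→d14:-→d15:-→d16:-→d17:-→d18:-→d19:H2→d20:H2→d21:-→d22:-→d23:-→d24:H5  best=H5
  ? 47.88.0.28  path d0:H0→d1:-→d2:-→d3:-→d4:-→d5:-→d6:-→d7:-→d8:-→d9:-→d10:-→d11:-→d12:-→d13:-→d14:-→d15:-→d16:-→d17:-→d18:-→d19:H2→d20:H2  best=H2
  + 47.0.0.0/8 (H0) depth=8
  + 47.88.9.16/28 (H0) depth=28
  + 99.232.0.0/16 (H1) depth=16
  del 47.88.0.0/20 (clear depth 20)
  ? 47.88.9.16  path d0:H0→d1:-→d2:-→d3:-→d4:-→d5:-→d6:-→d7:-→d8:H0→d9:-→d10:-→d11:-→d12:-→d13:-→d14:-→d15:-→d16:-→d17:-→d18:-→d19:H2→d20:-→d21:-→d22:-→d23:-→d24:H5→d25:-→d26:-→d27:-→d28:H0  best=H0
  ? 203.226.54.183  path d0:H0→d1:-→d2:-→d3:-→d4:-→d5:-→d6:-→d7:-→d8:H3→d9:-→d10:-→d11:-→d12:H1→d13:-→d14:-→d15:-→d16:-→d17:-→d18:-→d19:-→d20:-→d21:-→d22:-→d23:-→d24:H0  best=H0

== LOOKUPS ==
["H3","H2","H2","H1","H2","H3","H3","H2","H5","H2","H0","H0"]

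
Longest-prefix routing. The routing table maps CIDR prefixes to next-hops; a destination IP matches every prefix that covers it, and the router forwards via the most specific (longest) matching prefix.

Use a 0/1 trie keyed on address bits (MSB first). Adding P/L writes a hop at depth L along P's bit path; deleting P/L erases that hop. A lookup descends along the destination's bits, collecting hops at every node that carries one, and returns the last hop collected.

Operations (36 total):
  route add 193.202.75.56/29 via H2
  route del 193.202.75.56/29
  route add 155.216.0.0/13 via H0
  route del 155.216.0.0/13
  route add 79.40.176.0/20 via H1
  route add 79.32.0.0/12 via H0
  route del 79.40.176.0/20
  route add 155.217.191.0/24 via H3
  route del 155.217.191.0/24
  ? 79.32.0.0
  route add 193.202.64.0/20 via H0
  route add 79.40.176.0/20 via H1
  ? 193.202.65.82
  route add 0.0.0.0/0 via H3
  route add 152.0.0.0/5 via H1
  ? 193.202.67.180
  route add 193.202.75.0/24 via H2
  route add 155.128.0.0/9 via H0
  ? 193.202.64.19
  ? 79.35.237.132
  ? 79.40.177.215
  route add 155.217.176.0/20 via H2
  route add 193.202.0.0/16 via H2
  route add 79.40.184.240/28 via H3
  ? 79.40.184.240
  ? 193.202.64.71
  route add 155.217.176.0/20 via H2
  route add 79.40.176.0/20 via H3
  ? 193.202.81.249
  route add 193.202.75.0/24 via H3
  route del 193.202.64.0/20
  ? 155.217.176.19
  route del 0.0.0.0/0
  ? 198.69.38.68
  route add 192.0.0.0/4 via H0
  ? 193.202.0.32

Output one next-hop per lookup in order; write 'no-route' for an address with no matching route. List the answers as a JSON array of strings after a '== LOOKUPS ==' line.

Process each operation:
  add 193.202.75.56/29 -> H2 at depth 29
  del 193.202.75.56/29 (clear depth 29)
  add 155.216.0.0/13 -> H0 at depth 13
  del 155.216.0.0/13 (clear depth 13)
  add 79.40.176.0/20 -> H1 at depth 20
  add 79.32.0.0/12 -> H0 at depth 12
  del 79.40.176.0/20 (clear depth 20)
  add 155.217.191.0/24 -> H3 at depth 24
  del 155.217.191.0/24 (clear depth 24)
  lookup 79.32.0.0: bits 010011110010 walk d0:-→d1:-→d2:-→d3:-→d4:-→d5:-→d6:-→d7:-→d8:-→d9:-→d10:-→d11:-→d12:H0 -> H0
  add 193.202.64.0/20 -> H0 at depth 20
  add 79.40.176.0/20 -> H1 at depth 20
  lookup 193.202.65.82: bits 11000001110010100100 walk d0:-→d1:-→d2:-→d3:-→d4:-→d5:-→d6:-→d7:-→d8:-→d9:-→d10:-→d11:-→d12:-→d13:-→d14:-→d15:-→d16:-→d17:-→d18:-→d19:-→d20:H0 -> H0
  add 0.0.0.0/0 -> H3 at depth 0
  add 152.0.0.0/5 -> H1 at depth 5
  lookup 193.202.67.180: bits 11000001110010100100 walk d0:H3→d1:-→d2:-→d3:-→d4:-→d5:-→d6:-→d7:-→d8:-→d9:-→d10:-→d11:-→d12:-→d13:-→d14:-→d15:-→d16:-→d17:-→d18:-→d19:-→d20:H0 -> H0
  add 193.202.75.0/24 -> H2 at depth 24
  add 155.128.0.0/9 -> H0 at depth 9
  lookup 193.202.64.19: bits 11000001110010100100 walk d0:H3→d1:-→d2:-→d3:-→d4:-→d5:-→d6:-→d7:-→d8:-→d9:-→d10:-→d11:-→d12:-→d13:-→d14:-→d15:-→d16:-→d17:-→d18:-→d19:-→d20:H0 -> H0
  lookup 79.35.237.132: bits 010011110010 walk d0:H3→d1:-→d2:-→d3:-→d4:-→d5:-→d6:-→d7:-→d8:-→d9:-→d10:-→d11:-→d12:H0 -> H0
  lookup 79.40.177.215: bits 01001111001010001011 walk d0:H3→d1:-→d2:-→d3:-→d4:-→d5:-→d6:-→d7:-→d8:-→d9:-→d10:-→d11:-→d12:H0→d13:-→d14:-→d15:-→d16:-→d17:-→d18:-→d19:-→d20:H1 -> H1
  add 155.217.176.0/20 -> H2 at depth 20
  add 193.202.0.0/16 -> H2 at depth 16
  add 79.40.184.240/28 -> H3 at depth 28
  lookup 79.40.184.240: bits 0100111100101000101110001111 walk d0:H3→d1:-→d2:-→d3:-→d4:-→d5:-→d6:-→d7:-→d8:-→d9:-→d10:-→d11:-→d12:H0→d13:-→d14:-→d15:-→d16:-→d17:-→d18:-→d19:-→d20:H1→d21:-→d22:-→d23:-→d24:-→d25:-→d26:-→d27:-→d28:H3 -> H3
  lookup 193.202.64.71: bits 11000001110010100100 walk d0:H3→d1:-→d2:-→d3:-→d4:-→d5:-→d6:-→d7:-→d8:-→d9:-→d10:-→d11:-→d12:-→d13:-→d14:-→d15:-→d16:H2→d17:-→d18:-→d19:-→d20:H0 -> H0
  add 155.217.176.0/20 -> H2 at depth 20
  add 79.40.176.0/20 -> H3 at depth 20
  lookup 193.202.81.249: bits 1100000111001010010 walk d0:H3→d1:-→d2:-→d3:-→d4:-→d5:-→d6:-→d7:-→d8:-→d9:-→d10:-→d11:-→d12:-→d13:-→d14:-→d15:-→d16:H2→d17:-→d18:-→d19:- -> H2
  add 193.202.75.0/24 -> H3 at depth 24
  del 193.202.64.0/20 (clear depth 20)
  lookup 155.217.176.19: bits 10011011110110011011 walk d0:H3→d1:-→d2:-→d3:-→d4:-→d5:H1→d6:-→d7:-→d8:-→d9:H0→d10:-→d11:-→d12:-→d13:-→d14:-→d15:-→d16:-→d17:-→d18:-→d19:-→d20:H2 -> H2
  del 0.0.0.0/0 (clear depth 0)
  lookup 198.69.38.68: bits 11000 walk d0:-→d1:-→d2:-→d3:-→d4:-→d5:- -> no-route
  add 192.0.0.0/4 -> H0 at depth 4
  lookup 193.202.0.32: bits 11000001110010100 walk d0:-→d1:-→d2:-→d3:-→d4:H0→d5:-→d6:-→d7:-→d8:-→d9:-→d10:-→d11:-→d12:-→d13:-→d14:-→d15:-→d16:H2→d17:- -> H2

== LOOKUPS ==
["H0","H0","H0","H0","H0","H1","H3","H0","H2","H2","no-route","H2"]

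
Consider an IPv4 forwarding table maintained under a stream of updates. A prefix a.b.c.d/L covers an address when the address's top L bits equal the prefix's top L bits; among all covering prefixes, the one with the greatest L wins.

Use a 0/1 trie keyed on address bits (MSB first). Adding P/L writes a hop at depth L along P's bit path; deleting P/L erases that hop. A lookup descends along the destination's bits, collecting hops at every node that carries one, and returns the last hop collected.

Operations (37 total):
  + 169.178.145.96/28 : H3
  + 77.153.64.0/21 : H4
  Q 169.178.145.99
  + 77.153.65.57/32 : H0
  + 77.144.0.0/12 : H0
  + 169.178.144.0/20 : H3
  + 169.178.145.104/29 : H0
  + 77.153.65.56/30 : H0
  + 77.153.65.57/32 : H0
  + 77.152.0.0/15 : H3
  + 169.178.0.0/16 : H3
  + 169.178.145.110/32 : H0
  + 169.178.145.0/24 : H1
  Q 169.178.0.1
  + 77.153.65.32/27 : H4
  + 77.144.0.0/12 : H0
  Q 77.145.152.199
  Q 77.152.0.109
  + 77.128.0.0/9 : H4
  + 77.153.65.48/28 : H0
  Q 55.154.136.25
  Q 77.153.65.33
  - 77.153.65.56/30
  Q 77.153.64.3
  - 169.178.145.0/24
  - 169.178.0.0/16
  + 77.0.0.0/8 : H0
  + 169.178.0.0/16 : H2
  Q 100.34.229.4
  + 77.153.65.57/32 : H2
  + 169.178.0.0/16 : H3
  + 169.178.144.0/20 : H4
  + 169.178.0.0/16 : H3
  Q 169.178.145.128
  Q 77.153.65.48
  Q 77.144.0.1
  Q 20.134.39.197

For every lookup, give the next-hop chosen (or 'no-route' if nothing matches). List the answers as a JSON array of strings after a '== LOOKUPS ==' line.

Apply in order:
  add 169.178.145.96/28 -> H3 at depth 28
  add 77.153.64.0/21 -> H4 at depth 21
  lookup 169.178.145.99: bits 1010100110110010100100010110 walk d0:-→d1:-→d2:-→d3:-→d4:-→d5:-→d6:-→d7:-→d8:-→d9:-→d10:-→d11:-→d12:-→d13:-→d14:-→d15:-→d16:-→d17:-→d18:-→d19:-→d20:-→d21:-→d22:-→d23:-→d24:-→d25:-→d26:-→d27:-→d28:H3 -> H3
  add 77.153.65.57/32 -> H0 at depth 32
  add 77.144.0.0/12 -> H0 at depth 12
  add 169.178.144.0/20 -> H3 at depth 20
  add 169.178.145.104/29 -> H0 at depth 29
  add 77.153.65.56/30 -> H0 at depth 30
  add 77.153.65.57/32 -> H0 at depth 32
  add 77.152.0.0/15 -> H3 at depth 15
  add 169.178.0.0/16 -> H3 at depth 16
  add 169.178.145.110/32 -> H0 at depth 32
  add 169.178.145.0/24 -> H1 at depth 24
  lookup 169.178.0.1: bits 1010100110110010 walk d0:-→d1:-→d2:-→d3:-→d4:-→d5:-→d6:-→d7:-→d8:-→d9:-→d10:-→d11:-→d12:-→d13:-→d14:-→d15:-→d16:H3 -> H3
  add 77.153.65.32/27 -> H4 at depth 27
  add 77.144.0.0/12 -> H0 at depth 12
  lookup 77.145.152.199: bits 010011011001 walk d0:-→d1:-→d2:-→d3:-→d4:-→d5:-→d6:-→d7:-→d8:-→d9:-→d10:-→d11:-→d12:H0 -> H0
  lookup 77.152.0.109: bits 010011011001100 walk d0:-→d1:-→d2:-→d3:-→d4:-→d5:-→d6:-→d7:-→d8:-→d9:-→d10:-→d11:-→d12:H0→d13:-→d14:-→d15:H3 -> H3
  add 77.128.0.0/9 -> H4 at depth 9
  add 77.153.65.48/28 -> H0 at depth 28
  lookup 55.154.136.25: bits 0 walk d0:-→d1:- -> no-route
  lookup 77.153.65.33: bits 010011011001100101000001001 walk d0:-→d1:-→d2:-→d3:-→d4:-→d5:-→d6:-→d7:-→d8:-→d9:H4→d10:-→d11:-→d12:H0→d13:-→d14:-→d15:H3→d16:-→d17:-→d18:-→d19:-→d20:-→d21:H4→d22:-→d23:-→d24:-→d25:-→d26:-→d27:H4 -> H4
  - 77.153.65.56/30 clear@30
  lookup 77.153.64.3: bits 01001101100110010100000 walk d0:-→d1:-→d2:-→d3:-→d4:-→d5:-→d6:-→d7:-→d8:-→d9:H4→d10:-→d11:-→d12:H0→d13:-→d14:-→d15:H3→d16:-→d17:-→d18:-→d19:-→d20:-→d21:H4→d22:-→d23:- -> H4
  - 169.178.145.0/24 clear@24
  - 169.178.0.0/16 clear@16
  add 77.0.0.0/8 -> H0 at depth 8
  add 169.178.0.0/16 -> H2 at depth 16
  lookup 100.34.229.4: bits 01 walk d0:-→d1:-→d2:- -> no-route
  add 77.153.65.57/32 -> H2 at depth 32
  add 169.178.0.0/16 -> H3 at depth 16
  add 169.178.144.0/20 -> H4 at depth 20
  add 169.178.0.0/16 -> H3 at depth 16
  lookup 169.178.145.128: bits 101010011011001010010001 walk d0:-→d1:-→d2:-→d3:-→d4:-→d5:-→d6:-→d7:-→d8:-→d9:-→d10:-→d11:-→d12:-→d13:-→d14:-→d15:-→d16:H3→d17:-→d18:-→d19:-→d20:H4→d21:-→d22:-→d23:-→d24:- -> H4
  lookup 77.153.65.48: bits 0100110110011001010000010011 walk d0:-→d1:-→d2:-→d3:-→d4:-→d5:-→d6:-→d7:-→d8:H0→d9:H4→d10:-→d11:-→d12:H0→d13:-→d14:-→d15:H3→d16:-→d17:-→d18:-→d19:-→d20:-→d21:H4→d22:-→d23:-→d24:-→d25:-→d26:-→d27:H4→d28:H0 -> H0
  lookup 77.144.0.1: bits 010011011001 walk d0:-→d1:-→d2:-→d3:-→d4:-→d5:-→d6:-→d7:-→d8:H0→d9:H4→d10:-→d11:-→d12:H0 -> H0
  lookup 20.134.39.197: bits 0 walk d0:-→d1:- -> no-route

== LOOKUPS ==
["H3","H3","H0","H3","no-route","H4","H4","no-route","H4","H0","H0","no-route"]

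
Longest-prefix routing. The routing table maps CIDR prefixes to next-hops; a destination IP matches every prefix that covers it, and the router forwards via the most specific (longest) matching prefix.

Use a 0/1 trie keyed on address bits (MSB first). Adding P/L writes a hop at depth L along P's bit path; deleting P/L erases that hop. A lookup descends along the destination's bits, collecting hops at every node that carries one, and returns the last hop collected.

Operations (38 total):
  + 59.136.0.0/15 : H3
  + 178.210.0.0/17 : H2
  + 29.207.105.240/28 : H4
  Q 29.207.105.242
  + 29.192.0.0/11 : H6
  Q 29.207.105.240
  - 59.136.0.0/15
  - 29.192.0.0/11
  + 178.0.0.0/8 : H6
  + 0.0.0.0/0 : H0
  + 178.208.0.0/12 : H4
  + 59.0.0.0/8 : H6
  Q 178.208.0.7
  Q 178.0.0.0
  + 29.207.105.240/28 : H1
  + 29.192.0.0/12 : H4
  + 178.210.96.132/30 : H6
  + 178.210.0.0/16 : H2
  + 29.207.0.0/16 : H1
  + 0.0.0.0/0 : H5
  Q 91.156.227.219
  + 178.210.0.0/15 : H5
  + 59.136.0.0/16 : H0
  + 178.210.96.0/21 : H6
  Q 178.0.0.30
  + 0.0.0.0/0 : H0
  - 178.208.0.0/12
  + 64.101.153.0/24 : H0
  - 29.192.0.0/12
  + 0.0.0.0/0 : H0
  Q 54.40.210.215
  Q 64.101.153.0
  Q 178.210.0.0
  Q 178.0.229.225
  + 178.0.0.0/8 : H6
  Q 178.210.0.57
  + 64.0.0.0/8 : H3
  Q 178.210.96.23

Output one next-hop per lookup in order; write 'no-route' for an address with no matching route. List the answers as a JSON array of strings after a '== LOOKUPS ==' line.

Trace:
  + 59.136.0.0/15 (H3) depth=15
  + 178.210.0.0/17 (H2) depth=17
  + 29.207.105.240/28 (H4) depth=28
  Q 29.207.105.242: descend 0001110111001111011010011111 ; hops seen [H4] ; pick H4
  + 29.192.0.0/11 (H6) depth=11
  Q 29.207.105.240: descend 0001110111001111011010011111 ; hops seen [H6,H4] ; pick H4
  del 59.136.0.0/15 (clear depth 15)
  del 29.192.0.0/11 (clear depth 11)
  + 178.0.0.0/8 (H6) depth=8
  + 0.0.0.0/0 (H0) depth=0
  + 178.208.0.0/12 (H4) depth=12
  + 59.0.0.0/8 (H6) depth=8
  Q 178.208.0.7: descend 10110010110100 ; hops seen [H0,H6,H4] ; pick H4
  Q 178.0.0.0: descend 10110010 ; hops seen [H0,H6] ; pick H6
  + 29.207.105.240/28 (H1) depth=28
  + 29.192.0.0/12 (H4) depth=12
  + 178.210.96.132/30 (H6) depth=30
  + 178.210.0.0/16 (H2) depth=16
  + 29.207.0.0/16 (H1) depth=16
  + 0.0.0.0/0 (H5) depth=0
  Q 91.156.227.219: descend 0 ; hops seen [H5] ; pick H5
  + 178.210.0.0/15 (H5) depth=15
  + 59.136.0.0/16 (H0) depth=16
  + 178.210.96.0/21 (H6) depth=21
  Q 178.0.0.30: descend 10110010 ; hops seen [H5,H6] ; pick H6
  + 0.0.0.0/0 (H0) depth=0
  del 178.208.0.0/12 (clear depth 12)
  + 64.101.153.0/24 (H0) depth=24
  del 29.192.0.0/12 (clear depth 12)
  + 0.0.0.0/0 (H0) depth=0
  Q 54.40.210.215: descend 0011 ; hops seen [H0] ; pick H0
  Q 64.101.153.0: descend 010000000110010110011001 ; hops seen [H0,H0] ; pick H0
  Q 178.210.0.0: descend 10110010110100100 ; hops seen [H0,H6,H5,H2,H2] ; pick H2
  Q 178.0.229.225: descend 10110010 ; hops seen [H0,H6] ; pick H6
  + 178.0.0.0/8 (H6) depth=8
  Q 178.210.0.57: descend 10110010110100100 ; hops seen [H0,H6,H5,H2,H2] ; pick H2
  + 64.0.0.0/8 (H3) depth=8
  Q 178.210.96.23: descend 101100101101001001100000 ; hops seen [H0,H6,H5,H2,H2,H6] ; pick H6

== LOOKUPS ==
["H4","H4","H4","H6","H5","H6","H0","H0","H2","H6","H2","H6"]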